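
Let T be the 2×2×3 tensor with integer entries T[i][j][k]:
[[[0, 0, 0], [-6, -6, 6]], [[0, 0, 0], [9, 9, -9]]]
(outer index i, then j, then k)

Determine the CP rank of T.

Lower bound: T ≠ 0 (e.g. T[0,1,0] = -6), so rank(T) ≥ 1.
Upper bound: the mode-1 fibre T[:,1,0] = [-6, 9] gives a = [2, -3] (primitive direction); the mode-2 fibre T[0,:,0] = [0, -6] gives b = [0, 1]; then c[k] = T[0,1,k] / (a[0]·b[1]) = [-6, -6, 6] / 2 = [-3, -3, 3].
Expanding [2, -3] (x) [0, 1] (x) [-3, -3, 3] reproduces all 12 entries of T, so T = [2, -3] (x) [0, 1] (x) [-3, -3, 3] and rank(T) ≤ 1.
These bounds meet, so rank(T) = 1.

1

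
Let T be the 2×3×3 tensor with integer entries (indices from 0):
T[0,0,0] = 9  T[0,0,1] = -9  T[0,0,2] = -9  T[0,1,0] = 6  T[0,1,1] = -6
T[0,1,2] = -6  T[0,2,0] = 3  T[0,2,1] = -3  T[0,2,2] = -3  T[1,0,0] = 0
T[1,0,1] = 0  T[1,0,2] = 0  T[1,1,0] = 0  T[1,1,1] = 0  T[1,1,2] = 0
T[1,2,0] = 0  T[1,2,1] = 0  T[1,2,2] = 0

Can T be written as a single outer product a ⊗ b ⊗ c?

If T = a ⊗ b ⊗ c then every fibre of T is a multiple of the corresponding factor, so read the factors off the fibres through the nonzero entry T[0,0,0] = 9.
The mode-1 fibre T[:,0,0] = [9, 0] gives a = [1, 0] (primitive direction); the mode-2 fibre T[0,:,0] = [9, 6, 3] gives b = [3, 2, 1]; then c[k] = T[0,0,k] / (a[0]·b[0]) = [9, -9, -9] / 3 = [3, -3, -3].
Expanding [1, 0] ⊗ [3, 2, 1] ⊗ [3, -3, -3] reproduces all 18 entries of T, so T = [1, 0] ⊗ [3, 2, 1] ⊗ [3, -3, -3] and rank(T) ≤ 1.
Equivalently every frontal slice T[:,:,k] is c[k] times the rank-1 matrix [1, 0] ⊗ [3, 2, 1]. So T has rank 1 (it is nonzero).

Yes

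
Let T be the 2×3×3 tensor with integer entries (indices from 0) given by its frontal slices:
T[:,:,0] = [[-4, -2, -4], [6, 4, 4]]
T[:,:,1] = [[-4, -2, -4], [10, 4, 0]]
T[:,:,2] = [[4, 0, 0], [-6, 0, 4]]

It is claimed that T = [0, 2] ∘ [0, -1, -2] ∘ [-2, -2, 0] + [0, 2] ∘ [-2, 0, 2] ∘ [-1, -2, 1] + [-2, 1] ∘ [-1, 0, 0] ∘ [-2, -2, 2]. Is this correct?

Reconstruct entry (0,1,0) from the claimed factors: Σₗ aₗ[0]bₗ[1]cₗ[0] = (0)·(-1)·(-2) + (0)·(0)·(-1) + (-2)·(0)·(-2) = 0, but T[0,1,0] = -2. The claim is false.

No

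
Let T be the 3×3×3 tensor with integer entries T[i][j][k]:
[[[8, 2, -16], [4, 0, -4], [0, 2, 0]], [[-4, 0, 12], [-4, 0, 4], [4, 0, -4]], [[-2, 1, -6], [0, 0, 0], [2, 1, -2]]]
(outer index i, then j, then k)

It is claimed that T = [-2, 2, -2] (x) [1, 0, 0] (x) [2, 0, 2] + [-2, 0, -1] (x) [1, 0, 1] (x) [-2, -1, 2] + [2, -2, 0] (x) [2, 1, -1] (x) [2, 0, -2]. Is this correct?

Yes

Reconstruct entrywise from the claimed factors. For example, T[1,2,2] = -4 and Σₗ aₗ[1]bₗ[2]cₗ[2] = (2)·(0)·(2) + (0)·(1)·(2) + (-2)·(-1)·(-2) = -4; checking all 27 entries, every one matches. The claim holds.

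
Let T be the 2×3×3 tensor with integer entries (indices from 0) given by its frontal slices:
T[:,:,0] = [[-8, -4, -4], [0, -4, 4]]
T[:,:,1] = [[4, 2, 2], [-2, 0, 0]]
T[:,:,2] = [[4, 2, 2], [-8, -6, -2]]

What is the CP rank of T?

Lower bound: in the mode-2 unfolding of T (rows indexed by j, columns by (i,k)) the 3×3 minor on rows j ∈ {0, 1, 2}, columns (i,k) ∈ {(0,0), (1,0), (1,1)} is det [[-8, 0, -2], [-4, -4, 0], [-4, 4, 0]] = 64 ≠ 0, so that unfolding has rank ≥ 3 and hence rank(T) ≥ 3 (CP rank is at least every unfolding rank, though it can be larger).
Upper bound: T is a sum of 3 rank-1 terms, T = [0, 1] ⊗ [1, 1, -1] ⊗ [-4, 0, -2] + [0, 1] ⊗ [1, 1, 1] ⊗ [-4, 2, -2] + [1, -1] ⊗ [2, 1, 1] ⊗ [-4, 2, 2] (one valid choice — decompositions are not unique — normalised so each a, b is primitive with positive first nonzero entry; check it by expanding all entries), so rank(T) ≤ 3.
These bounds meet, so rank(T) = 3.

3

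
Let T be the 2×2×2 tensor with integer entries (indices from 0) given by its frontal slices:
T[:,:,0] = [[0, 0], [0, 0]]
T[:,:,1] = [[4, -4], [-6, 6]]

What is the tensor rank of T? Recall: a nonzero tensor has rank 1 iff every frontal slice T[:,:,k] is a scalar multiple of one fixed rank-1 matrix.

Lower bound: T ≠ 0 (e.g. T[0,0,1] = 4), so rank(T) ≥ 1.
Upper bound: the mode-1 fibre T[:,0,1] = [4, -6] gives a = [2, -3] (primitive direction); the mode-2 fibre T[0,:,1] = [4, -4] gives b = [1, -1]; then c[k] = T[0,0,k] / (a[0]·b[0]) = [0, 4] / 2 = [0, 2].
Expanding [2, -3] ⊗ [1, -1] ⊗ [0, 2] reproduces all 8 entries of T, so T = [2, -3] ⊗ [1, -1] ⊗ [0, 2] and rank(T) ≤ 1.
These bounds meet, so rank(T) = 1.

1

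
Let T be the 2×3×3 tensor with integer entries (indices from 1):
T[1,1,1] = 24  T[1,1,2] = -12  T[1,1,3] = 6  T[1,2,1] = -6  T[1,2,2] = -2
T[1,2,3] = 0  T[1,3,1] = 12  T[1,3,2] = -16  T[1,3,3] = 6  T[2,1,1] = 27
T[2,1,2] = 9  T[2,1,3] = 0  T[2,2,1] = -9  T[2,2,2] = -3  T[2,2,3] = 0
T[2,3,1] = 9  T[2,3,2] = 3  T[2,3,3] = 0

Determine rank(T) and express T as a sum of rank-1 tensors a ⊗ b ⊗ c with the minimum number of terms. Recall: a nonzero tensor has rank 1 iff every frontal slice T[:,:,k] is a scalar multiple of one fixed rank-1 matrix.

rank(T) = 2

Lower bound: the mode-2 unfolding of T (rows indexed by j, columns by (i,k) = (1,1), (1,2), (1,3), (2,1), (2,2), (2,3)) is [[24, -12, 6, 27, 9, 0], [-6, -2, 0, -9, -3, 0], [12, -16, 6, 9, 3, 0]].
There the 2×2 minor on rows j ∈ {1, 2}, columns (i,k) ∈ {(1,1), (1,2)} is det [[24, -12], [-6, -2]] = -120 ≠ 0, so this unfolding has rank ≥ 2; CP rank is at least every unfolding rank, so rank(T) ≥ 2. (Unfolding ranks only ever bound the CP rank from below — rank(T) can be strictly larger than all of them — so the matching upper bound has to come from an explicit 2-term decomposition.)
Upper bound — finding two terms. Write S_k = T[:,:,k] for the frontal slices: S₁ = [[24, -6, 12], [27, -9, 9]], S₂ = [[-12, -2, -16], [9, -3, 3]], S₃ = [[6, 0, 6], [0, 0, 0]].
If T = a₁ ⊗ b₁ ⊗ c₁ + a₂ ⊗ b₂ ⊗ c₂ then each S_k = c₁[k]·a₁b₁ᵀ + c₂[k]·a₂b₂ᵀ. S₁ and S₂ are linearly independent, so a₁b₁ᵀ and a₂b₂ᵀ must span the same plane of matrices: they are the rank-1 matrices of the form x·S₁ + y·S₂.
The 2×2 minor of x·S₁ + y·S₂ on rows {1,2}, columns {1,2} is −54·x² + 144·xy + 54·y² = (-18)·(x − 3·y)(3·x + y), vanishing at (x:y) = (3:1) and (1:-3).
M₁ = 3·S₁ + S₂ = [[60, -20, 20], [90, -30, 30]] = 10·[2, 3][3, -1, 1]ᵀ and M₂ = S₁ − 3·S₂ = [[60, 0, 60], [0, 0, 0]] = 60·[1, 0][1, 0, 1]ᵀ, so take a₁ = [2, 3], b₁ = [3, -1, 1], a₂ = [1, 0], b₂ = [1, 0, 1].
Each slice is an integer combination of E₁ = a₁b₁ᵀ and E₂ = a₂b₂ᵀ: S₁ = 3·E₁ + 6·E₂, S₂ = E₁ − 18·E₂, S₃ = 6·E₂; reading off coefficients, c₁ = [3, 1, 0] and c₂ = [6, -18, 6].
Hence T = [2, 3] ⊗ [3, -1, 1] ⊗ [3, 1, 0] + [1, 0] ⊗ [1, 0, 1] ⊗ [6, -18, 6], so rank(T) ≤ 2.
These bounds meet, so rank(T) = 2.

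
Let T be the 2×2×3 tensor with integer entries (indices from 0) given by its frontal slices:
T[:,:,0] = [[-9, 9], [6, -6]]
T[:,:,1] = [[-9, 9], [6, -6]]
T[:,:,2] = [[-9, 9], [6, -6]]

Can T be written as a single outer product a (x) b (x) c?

Yes

If T = a (x) b (x) c then every fibre of T is a multiple of the corresponding factor, so read the factors off the fibres through the nonzero entry T[0,0,0] = -9.
The mode-1 fibre T[:,0,0] = [-9, 6] gives a = (3, -2) (primitive direction); the mode-2 fibre T[0,:,0] = [-9, 9] gives b = (1, -1); then c[k] = T[0,0,k] / (a[0]·b[0]) = [-9, -9, -9] / 3 = (-3, -3, -3).
Expanding (3, -2) (x) (1, -1) (x) (-3, -3, -3) reproduces all 12 entries of T, so T = (3, -2) (x) (1, -1) (x) (-3, -3, -3) and rank(T) ≤ 1.
Equivalently every frontal slice T[:,:,k] is c[k] times the rank-1 matrix (3, -2) (x) (1, -1). So T has rank 1 (it is nonzero).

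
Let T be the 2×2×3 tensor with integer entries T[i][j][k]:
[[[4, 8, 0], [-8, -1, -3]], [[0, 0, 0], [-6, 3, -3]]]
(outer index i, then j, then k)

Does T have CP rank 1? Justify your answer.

The mode-2 unfolding of T (rows indexed by j, columns by (i,k) = (0,0), (0,1), (0,2), (1,0), (1,1), (1,2)) is [[4, 8, 0, 0, 0, 0], [-8, -1, -3, -6, 3, -3]].
There the 2×2 minor on rows j ∈ {0, 1}, columns (i,k) ∈ {(0,0), (0,1)} is det [[4, 8], [-8, -1]] = 60 ≠ 0, so this unfolding has rank ≥ 2; CP rank is at least every unfolding rank, so rank(T) ≥ 2.
In particular rank(T) ≥ 2 > 1, so T is not rank-1.

No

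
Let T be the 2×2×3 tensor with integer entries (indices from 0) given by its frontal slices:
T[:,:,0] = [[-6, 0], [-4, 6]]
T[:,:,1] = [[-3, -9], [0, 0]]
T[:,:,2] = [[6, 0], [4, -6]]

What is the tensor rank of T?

Lower bound: the mode-3 unfolding of T (rows indexed by k, columns by (i,j) = (0,0), (0,1), (1,0), (1,1)) is [[-6, 0, -4, 6], [-3, -9, 0, 0], [6, 0, 4, -6]].
There the 2×2 minor on rows k ∈ {0, 1}, columns (i,j) ∈ {(0,0), (0,1)} is det [[-6, 0], [-3, -9]] = 54 ≠ 0, so this unfolding has rank ≥ 2; CP rank is at least every unfolding rank, so rank(T) ≥ 2. (Flattening ranks never certify an upper bound on CP rank; for that we must actually write T with 2 rank-1 terms.)
Upper bound — finding two terms. Write S_k = T[:,:,k] for the frontal slices: S₀ = [[-6, 0], [-4, 6]], S₁ = [[-3, -9], [0, 0]], S₂ = [[6, 0], [4, -6]].
If T = a₁ ⊗ b₁ ⊗ c₁ + a₂ ⊗ b₂ ⊗ c₂ then each S_k = c₁[k]·a₁b₁ᵀ + c₂[k]·a₂b₂ᵀ. S₀ and S₁ are linearly independent, so a₁b₁ᵀ and a₂b₂ᵀ must span the same plane of matrices: they are the rank-1 matrices of the form x·S₀ + y·S₁.
det(x·S₀ + y·S₁) is −36·x² − 54·xy = (-18)·(2·x + 3·y)(x), vanishing at (x:y) = (3:-2) and (0:1).
M₁ = 3·S₀ − 2·S₁ = [[-12, 18], [-12, 18]] = (-6)·[1, 1][2, -3]ᵀ and M₂ = S₁ = [[-3, -9], [0, 0]] = (-3)·[1, 0][1, 3]ᵀ, so take a₁ = [1, 1], b₁ = [2, -3], a₂ = [1, 0], b₂ = [1, 3].
Each slice is an integer combination of E₁ = a₁b₁ᵀ and E₂ = a₂b₂ᵀ: S₀ = −2·E₁ − 2·E₂, S₁ = −3·E₂, S₂ = 2·E₁ + 2·E₂; reading off coefficients, c₁ = [-2, 0, 2] and c₂ = [-2, -3, 2].
Hence T = [1, 1] ⊗ [2, -3] ⊗ [-2, 0, 2] + [1, 0] ⊗ [1, 3] ⊗ [-2, -3, 2], so rank(T) ≤ 2.
These bounds meet, so rank(T) = 2.

2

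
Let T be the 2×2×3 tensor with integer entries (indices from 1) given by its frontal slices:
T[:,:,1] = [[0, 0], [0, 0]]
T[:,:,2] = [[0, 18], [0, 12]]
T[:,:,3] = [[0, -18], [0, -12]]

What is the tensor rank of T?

Lower bound: T ≠ 0 (e.g. T[1,2,2] = 18), so rank(T) ≥ 1.
Upper bound: the mode-1 fibre T[:,2,2] = [18, 12] gives a = [3, 2] (primitive direction); the mode-2 fibre T[1,:,2] = [0, 18] gives b = [0, 1]; then c[k] = T[1,2,k] / (a[1]·b[2]) = [0, 18, -18] / 3 = [0, 6, -6].
Expanding [3, 2] ⊗ [0, 1] ⊗ [0, 6, -6] reproduces all 12 entries of T, so T = [3, 2] ⊗ [0, 1] ⊗ [0, 6, -6] and rank(T) ≤ 1.
These bounds meet, so rank(T) = 1.

1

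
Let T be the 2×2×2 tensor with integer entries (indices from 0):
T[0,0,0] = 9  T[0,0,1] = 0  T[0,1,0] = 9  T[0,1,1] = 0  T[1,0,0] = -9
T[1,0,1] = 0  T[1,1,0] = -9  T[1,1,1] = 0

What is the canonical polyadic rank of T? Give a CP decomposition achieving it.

rank(T) = 1

Lower bound: T ≠ 0 (e.g. T[0,0,0] = 9), so rank(T) ≥ 1.
Upper bound: the mode-1 fibre T[:,0,0] = [9, -9] gives a = (1, -1) (primitive direction); the mode-2 fibre T[0,:,0] = [9, 9] gives b = (1, 1); then c[k] = T[0,0,k] / (a[0]·b[0]) = [9, 0] / 1 = (9, 0).
Expanding (1, -1) ⊗ (1, 1) ⊗ (9, 0) reproduces all 8 entries of T, so T = (1, -1) ⊗ (1, 1) ⊗ (9, 0) and rank(T) ≤ 1.
These bounds meet, so rank(T) = 1.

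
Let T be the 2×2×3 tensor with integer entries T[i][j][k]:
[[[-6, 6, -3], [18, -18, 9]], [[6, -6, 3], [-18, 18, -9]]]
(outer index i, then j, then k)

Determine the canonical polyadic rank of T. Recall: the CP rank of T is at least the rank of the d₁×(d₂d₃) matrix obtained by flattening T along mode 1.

Lower bound: T ≠ 0 (e.g. T[0,0,0] = -6), so rank(T) ≥ 1.
Upper bound: if T = a ⊗ b ⊗ c then every fibre of T is a multiple of the corresponding factor, so read the factors off the fibres through the nonzero entry T[0,0,0] = -6.
The mode-1 fibre T[:,0,0] = [-6, 6] gives a = [1, -1] (primitive direction); the mode-2 fibre T[0,:,0] = [-6, 18] gives b = [1, -3]; then c[k] = T[0,0,k] / (a[0]·b[0]) = [-6, 6, -3] / 1 = [-6, 6, -3].
Expanding [1, -1] ⊗ [1, -3] ⊗ [-6, 6, -3] reproduces all 12 entries of T, so T = [1, -1] ⊗ [1, -3] ⊗ [-6, 6, -3] and rank(T) ≤ 1.
These bounds meet, so rank(T) = 1.

1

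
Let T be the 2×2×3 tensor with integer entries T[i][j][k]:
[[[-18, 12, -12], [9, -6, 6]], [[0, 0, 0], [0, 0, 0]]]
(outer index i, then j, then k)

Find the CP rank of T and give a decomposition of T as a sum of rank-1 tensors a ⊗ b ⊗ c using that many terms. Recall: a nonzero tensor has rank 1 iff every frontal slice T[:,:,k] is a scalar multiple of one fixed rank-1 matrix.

Lower bound: T ≠ 0 (e.g. T[0,0,0] = -18), so rank(T) ≥ 1.
Upper bound: if T = a ⊗ b ⊗ c then every fibre of T is a multiple of the corresponding factor, so read the factors off the fibres through the nonzero entry T[0,0,0] = -18.
The mode-1 fibre T[:,0,0] = [-18, 0] gives a = [1, 0] (primitive direction); the mode-2 fibre T[0,:,0] = [-18, 9] gives b = [2, -1]; then c[k] = T[0,0,k] / (a[0]·b[0]) = [-18, 12, -12] / 2 = [-9, 6, -6].
Expanding [1, 0] ⊗ [2, -1] ⊗ [-9, 6, -6] reproduces all 12 entries of T, so T = [1, 0] ⊗ [2, -1] ⊗ [-9, 6, -6] and rank(T) ≤ 1.
These bounds meet, so rank(T) = 1.
Check entry T[1,0,1] = 0: (0)·(2)·(6) = 0.

rank(T) = 1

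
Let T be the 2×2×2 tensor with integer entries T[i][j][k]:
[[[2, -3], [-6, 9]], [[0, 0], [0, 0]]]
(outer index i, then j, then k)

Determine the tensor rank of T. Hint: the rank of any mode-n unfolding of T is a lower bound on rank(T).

1

Lower bound: T ≠ 0 (e.g. T[0,0,0] = 2), so rank(T) ≥ 1.
Upper bound: the mode-1 fibre T[:,0,0] = [2, 0] gives a = [1, 0] (primitive direction); the mode-2 fibre T[0,:,0] = [2, -6] gives b = [1, -3]; then c[k] = T[0,0,k] / (a[0]·b[0]) = [2, -3] / 1 = [2, -3].
Expanding [1, 0] (x) [1, -3] (x) [2, -3] reproduces all 8 entries of T, so T = [1, 0] (x) [1, -3] (x) [2, -3] and rank(T) ≤ 1.
These bounds meet, so rank(T) = 1.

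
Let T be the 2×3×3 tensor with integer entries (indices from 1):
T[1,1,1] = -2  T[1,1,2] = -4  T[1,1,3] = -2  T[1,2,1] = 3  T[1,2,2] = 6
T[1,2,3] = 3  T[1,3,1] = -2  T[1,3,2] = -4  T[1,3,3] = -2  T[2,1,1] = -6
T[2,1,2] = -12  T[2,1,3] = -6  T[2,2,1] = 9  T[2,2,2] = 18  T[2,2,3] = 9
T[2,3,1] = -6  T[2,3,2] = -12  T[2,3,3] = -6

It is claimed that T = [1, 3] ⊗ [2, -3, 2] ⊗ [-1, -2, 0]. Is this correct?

Reconstruct entry (1,1,3) from the claimed factors: Σₗ aₗ[1]bₗ[1]cₗ[3] = (1)·(2)·(0) = 0, but T[1,1,3] = -2. The claim is false.

No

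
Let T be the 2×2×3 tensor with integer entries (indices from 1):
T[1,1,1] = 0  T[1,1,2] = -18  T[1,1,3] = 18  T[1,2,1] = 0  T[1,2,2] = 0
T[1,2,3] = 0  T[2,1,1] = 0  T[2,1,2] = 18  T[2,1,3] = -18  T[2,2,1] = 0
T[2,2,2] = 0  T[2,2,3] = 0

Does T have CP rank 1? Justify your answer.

The mode-1 fibre T[:,1,2] = [-18, 18] gives a = (1, -1) (primitive direction); the mode-2 fibre T[1,:,2] = [-18, 0] gives b = (1, 0); then c[k] = T[1,1,k] / (a[1]·b[1]) = [0, -18, 18] / 1 = (0, -18, 18).
Expanding (1, -1) ⊗ (1, 0) ⊗ (0, -18, 18) reproduces all 12 entries of T, so T = (1, -1) ⊗ (1, 0) ⊗ (0, -18, 18) and rank(T) ≤ 1.
Equivalently every frontal slice T[:,:,k] is c[k] times the rank-1 matrix (1, -1) ⊗ (1, 0). So T has rank 1 (it is nonzero).

Yes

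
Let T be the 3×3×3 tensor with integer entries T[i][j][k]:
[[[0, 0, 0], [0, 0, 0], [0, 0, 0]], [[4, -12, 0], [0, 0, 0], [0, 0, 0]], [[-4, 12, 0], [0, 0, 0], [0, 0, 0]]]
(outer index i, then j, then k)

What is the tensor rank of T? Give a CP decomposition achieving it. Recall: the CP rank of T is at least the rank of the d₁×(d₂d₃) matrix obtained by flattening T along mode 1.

Lower bound: T ≠ 0 (e.g. T[1,0,0] = 4), so rank(T) ≥ 1.
Upper bound: the mode-1 fibre T[:,0,0] = [0, 4, -4] gives a = [0, 1, -1] (primitive direction); the mode-2 fibre T[1,:,0] = [4, 0, 0] gives b = [1, 0, 0]; then c[k] = T[1,0,k] / (a[1]·b[0]) = [4, -12, 0] / 1 = [4, -12, 0].
Expanding [0, 1, -1] (x) [1, 0, 0] (x) [4, -12, 0] reproduces all 27 entries of T, so T = [0, 1, -1] (x) [1, 0, 0] (x) [4, -12, 0] and rank(T) ≤ 1.
These bounds meet, so rank(T) = 1.

rank(T) = 1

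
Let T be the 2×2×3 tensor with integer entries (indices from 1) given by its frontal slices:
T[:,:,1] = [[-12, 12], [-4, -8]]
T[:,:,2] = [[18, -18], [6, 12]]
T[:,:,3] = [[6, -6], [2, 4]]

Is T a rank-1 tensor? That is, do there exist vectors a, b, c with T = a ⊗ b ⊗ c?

The mode-2 unfolding of T (rows indexed by j, columns by (i,k) = (1,1), (1,2), (1,3), (2,1), (2,2), (2,3)) is [[-12, 18, 6, -4, 6, 2], [12, -18, -6, -8, 12, 4]].
There the 2×2 minor on rows j ∈ {1, 2}, columns (i,k) ∈ {(1,1), (2,1)} is det [[-12, -4], [12, -8]] = 144 ≠ 0, so this unfolding has rank ≥ 2; CP rank is at least every unfolding rank, so rank(T) ≥ 2.
In particular rank(T) ≥ 2 > 1, so T is not rank-1.

No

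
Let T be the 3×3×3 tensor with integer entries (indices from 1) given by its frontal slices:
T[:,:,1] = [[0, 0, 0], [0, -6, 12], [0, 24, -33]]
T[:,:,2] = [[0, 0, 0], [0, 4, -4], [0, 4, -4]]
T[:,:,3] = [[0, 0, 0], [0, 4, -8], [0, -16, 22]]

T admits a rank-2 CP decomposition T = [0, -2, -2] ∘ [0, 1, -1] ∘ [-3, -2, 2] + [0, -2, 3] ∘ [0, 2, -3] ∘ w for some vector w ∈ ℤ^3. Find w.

w = [3, 0, -2]

Subtract the known terms from T to get the rank-1 residual R = [0, -2, 3] ∘ [0, 2, -3] ∘ w, so R[i,j,k] = a[i]·b[j]·w[k]. Pick indices with nonzero a[2]·b[2] = (-2)·(2) = -4. Only the fibre through (2,2,·) is needed: R[2,2,:] = T[2,2,:] − Σₗ aₗ[2]bₗ[2]cₗ = [-6, 4, 4] − (-2)·(1)·[-3, -2, 2] = [-12, 0, 8]. Then w[k] = R[2,2,k] / -4 for each k, giving w = [-12, 0, 8] / -4 = [3, 0, -2].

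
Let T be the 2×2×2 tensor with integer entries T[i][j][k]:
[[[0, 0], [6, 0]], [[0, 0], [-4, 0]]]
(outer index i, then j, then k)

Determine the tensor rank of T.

1

Lower bound: T ≠ 0 (e.g. T[0,1,0] = 6), so rank(T) ≥ 1.
Upper bound: if T = a ∘ b ∘ c then every fibre of T is a multiple of the corresponding factor, so read the factors off the fibres through the nonzero entry T[0,1,0] = 6.
The mode-1 fibre T[:,1,0] = [6, -4] gives a = [3, -2] (primitive direction); the mode-2 fibre T[0,:,0] = [0, 6] gives b = [0, 1]; then c[k] = T[0,1,k] / (a[0]·b[1]) = [6, 0] / 3 = [2, 0].
Expanding [3, -2] ∘ [0, 1] ∘ [2, 0] reproduces all 8 entries of T, so T = [3, -2] ∘ [0, 1] ∘ [2, 0] and rank(T) ≤ 1.
These bounds meet, so rank(T) = 1.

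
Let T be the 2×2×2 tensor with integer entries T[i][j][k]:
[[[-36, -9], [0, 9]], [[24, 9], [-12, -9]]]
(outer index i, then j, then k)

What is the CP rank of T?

2

Lower bound: the mode-2 unfolding of T (rows indexed by j, columns by (i,k) = (0,0), (0,1), (1,0), (1,1)) is [[-36, -9, 24, 9], [0, 9, -12, -9]].
There the 2×2 minor on rows j ∈ {0, 1}, columns (i,k) ∈ {(0,0), (0,1)} is det [[-36, -9], [0, 9]] = -324 ≠ 0, so this unfolding has rank ≥ 2; CP rank is at least every unfolding rank, so rank(T) ≥ 2. (Flattening ranks never certify an upper bound on CP rank; for that we must actually write T with 2 rank-1 terms.)
Upper bound — finding two terms. Write S_k = T[:,:,k] for the frontal slices: S₀ = [[-36, 0], [24, -12]], S₁ = [[-9, 9], [9, -9]].
If T = a₁ (x) b₁ (x) c₁ + a₂ (x) b₂ (x) c₂ then each S_k = c₁[k]·a₁b₁ᵀ + c₂[k]·a₂b₂ᵀ. S₀ and S₁ are linearly independent, so a₁b₁ᵀ and a₂b₂ᵀ must span the same plane of matrices: they are the rank-1 matrices of the form x·S₀ + y·S₁.
det(x·S₀ + y·S₁) is 432·x² + 216·xy = 216·(2·x + y)(x), vanishing at (x:y) = (1:-2) and (0:1).
M₁ = S₀ − 2·S₁ = [[-18, -18], [6, 6]] = (-6)·[3, -1][1, 1]ᵀ and M₂ = S₁ = [[-9, 9], [9, -9]] = (-9)·[1, -1][1, -1]ᵀ, so take a₁ = [3, -1], b₁ = [1, 1], a₂ = [1, -1], b₂ = [1, -1].
Each slice is an integer combination of E₁ = a₁b₁ᵀ and E₂ = a₂b₂ᵀ: S₀ = −6·E₁ − 18·E₂, S₁ = −9·E₂; reading off coefficients, c₁ = [-6, 0] and c₂ = [-18, -9].
Hence T = [3, -1] (x) [1, 1] (x) [-6, 0] + [1, -1] (x) [1, -1] (x) [-18, -9], so rank(T) ≤ 2.
These bounds meet, so rank(T) = 2.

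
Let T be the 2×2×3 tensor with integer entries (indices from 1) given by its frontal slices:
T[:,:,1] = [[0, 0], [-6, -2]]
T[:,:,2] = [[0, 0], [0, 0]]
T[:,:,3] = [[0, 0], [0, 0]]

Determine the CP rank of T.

Lower bound: T ≠ 0 (e.g. T[2,1,1] = -6), so rank(T) ≥ 1.
Upper bound: if T = a ⊗ b ⊗ c then every fibre of T is a multiple of the corresponding factor, so read the factors off the fibres through the nonzero entry T[2,1,1] = -6.
The mode-1 fibre T[:,1,1] = [0, -6] gives a = [0, 1] (primitive direction); the mode-2 fibre T[2,:,1] = [-6, -2] gives b = [3, 1]; then c[k] = T[2,1,k] / (a[2]·b[1]) = [-6, 0, 0] / 3 = [-2, 0, 0].
Expanding [0, 1] ⊗ [3, 1] ⊗ [-2, 0, 0] reproduces all 12 entries of T, so T = [0, 1] ⊗ [3, 1] ⊗ [-2, 0, 0] and rank(T) ≤ 1.
These bounds meet, so rank(T) = 1.

1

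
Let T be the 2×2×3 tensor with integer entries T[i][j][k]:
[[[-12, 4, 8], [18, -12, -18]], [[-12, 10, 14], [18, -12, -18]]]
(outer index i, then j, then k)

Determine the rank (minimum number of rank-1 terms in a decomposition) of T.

Lower bound: in the mode-3 unfolding of T (rows indexed by k, columns by (i,j)) the 2×2 minor on rows k ∈ {0, 1}, columns (i,j) ∈ {(0,0), (0,1)} is det [[-12, 18], [4, -12]] = 72 ≠ 0, so that unfolding has rank ≥ 2 and hence rank(T) ≥ 2 (CP rank is at least every unfolding rank, though it can be larger).
Upper bound: with S_k = T[:,:,k], the two rank-1 terms a₁b₁ᵀ, a₂b₂ᵀ are the rank-1 members of the pencil x·S₀ + y·S₁.
det(x·S₀ + y·S₁) is −108·xy + 72·y² = (-36)·(3·x − 2·y)(y), vanishing at (x:y) = (2:3) and (1:0).
M₁ = 2·S₀ + 3·S₁ = [[-12, 0], [6, 0]] = (-6)·[2, -1][1, 0]ᵀ and M₂ = S₀ = [[-12, 18], [-12, 18]] = (-6)·[1, 1][2, -3]ᵀ, so take a₁ = [2, -1], b₁ = [1, 0], a₂ = [1, 1], b₂ = [2, -3].
Each slice is an integer combination of E₁ = a₁b₁ᵀ and E₂ = a₂b₂ᵀ: S₀ = −6·E₂, S₁ = −2·E₁ + 4·E₂, S₂ = −2·E₁ + 6·E₂; reading off coefficients, c₁ = [0, -2, -2] and c₂ = [-6, 4, 6].
Hence T = [2, -1] ⊗ [1, 0] ⊗ [0, -2, -2] + [1, 1] ⊗ [2, -3] ⊗ [-6, 4, 6], so rank(T) ≤ 2.
These bounds meet, so rank(T) = 2.

2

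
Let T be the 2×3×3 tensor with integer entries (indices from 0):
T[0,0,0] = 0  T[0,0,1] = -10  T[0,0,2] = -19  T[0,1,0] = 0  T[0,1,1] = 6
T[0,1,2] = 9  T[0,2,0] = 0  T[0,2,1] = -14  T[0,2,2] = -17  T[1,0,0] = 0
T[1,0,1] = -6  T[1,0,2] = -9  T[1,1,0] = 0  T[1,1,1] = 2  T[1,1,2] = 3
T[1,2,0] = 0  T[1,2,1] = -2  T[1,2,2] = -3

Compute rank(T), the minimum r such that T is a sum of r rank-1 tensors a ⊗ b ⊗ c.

2

Lower bound: in the mode-3 unfolding of T (rows indexed by k, columns by (i,j)) the 2×2 minor on rows k ∈ {1, 2}, columns (i,j) ∈ {(0,0), (0,1)} is det [[-10, 6], [-19, 9]] = 24 ≠ 0, so that unfolding has rank ≥ 2 and hence rank(T) ≥ 2 (CP rank is at least every unfolding rank, though it can be larger).
Upper bound: with S_k = T[:,:,k], the two rank-1 terms a₁b₁ᵀ, a₂b₂ᵀ are the rank-1 members of the pencil x·S₁ + y·S₂.
The 2×2 minor of x·S₁ + y·S₂ on rows {0,1}, columns {0,1} is 16·x² + 40·xy + 24·y² = 8·(2·x + 3·y)(x + y), vanishing at (x:y) = (3:-2) and (1:-1).
M₁ = 3·S₁ − 2·S₂ = [[8, 0, -8], [0, 0, 0]] = 8·[1, 0][1, 0, -1]ᵀ and M₂ = S₁ − S₂ = [[9, -3, 3], [3, -1, 1]] = [3, 1][3, -1, 1]ᵀ, so take a₁ = [1, 0], b₁ = [1, 0, -1], a₂ = [3, 1], b₂ = [3, -1, 1].
Each slice is an integer combination of E₁ = a₁b₁ᵀ and E₂ = a₂b₂ᵀ: S₀ = 0, S₁ = 8·E₁ − 2·E₂, S₂ = 8·E₁ − 3·E₂; reading off coefficients, c₁ = [0, 8, 8] and c₂ = [0, -2, -3].
Hence T = [1, 0] ⊗ [1, 0, -1] ⊗ [0, 8, 8] + [3, 1] ⊗ [3, -1, 1] ⊗ [0, -2, -3], so rank(T) ≤ 2.
These bounds meet, so rank(T) = 2.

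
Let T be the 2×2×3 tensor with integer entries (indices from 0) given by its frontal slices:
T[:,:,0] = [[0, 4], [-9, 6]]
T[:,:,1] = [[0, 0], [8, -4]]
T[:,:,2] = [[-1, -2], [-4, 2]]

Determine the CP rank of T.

3

Lower bound: in the mode-3 unfolding of T (rows indexed by k, columns by (i,j)) the 3×3 minor on rows k ∈ {0, 1, 2}, columns (i,j) ∈ {(0,0), (0,1), (1,0)} is det [[0, 4, -9], [0, 0, 8], [-1, -2, -4]] = -32 ≠ 0, so that unfolding has rank ≥ 3 and hence rank(T) ≥ 3 (CP rank is at least every unfolding rank, though it can be larger).
Upper bound: T is a sum of 3 rank-1 terms, T = (0, 1) (x) (2, -1) (x) (-4, 4, -2) + (1, 0) (x) (1, 2) (x) (1, 0, -1) + (1, 1) (x) (1, -2) (x) (-1, 0, 0) (one valid choice — decompositions are not unique — normalised so each a, b is primitive with positive first nonzero entry; check it by expanding all entries), so rank(T) ≤ 3.
These bounds meet, so rank(T) = 3.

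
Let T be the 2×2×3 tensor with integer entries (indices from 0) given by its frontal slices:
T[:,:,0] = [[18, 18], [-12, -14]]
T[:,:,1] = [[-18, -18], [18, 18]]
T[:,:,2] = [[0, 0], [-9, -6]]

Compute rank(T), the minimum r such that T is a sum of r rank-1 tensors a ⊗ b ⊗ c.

Lower bound: the mode-3 unfolding of T (rows indexed by k, columns by (i,j) = (0,0), (0,1), (1,0), (1,1)) is [[18, 18, -12, -14], [-18, -18, 18, 18], [0, 0, -9, -6]].
There the 2×2 minor on rows k ∈ {0, 1}, columns (i,j) ∈ {(0,0), (1,0)} is det [[18, -12], [-18, 18]] = 108 ≠ 0, so this unfolding has rank ≥ 2; CP rank is at least every unfolding rank, so rank(T) ≥ 2. (Flattening ranks never certify an upper bound on CP rank; for that we must actually write T with 2 rank-1 terms.)
Upper bound — finding two terms. Write S_k = T[:,:,k] for the frontal slices: S₀ = [[18, 18], [-12, -14]], S₁ = [[-18, -18], [18, 18]], S₂ = [[0, 0], [-9, -6]].
If T = a₁ ⊗ b₁ ⊗ c₁ + a₂ ⊗ b₂ ⊗ c₂ then each S_k = c₁[k]·a₁b₁ᵀ + c₂[k]·a₂b₂ᵀ. S₀ and S₁ are linearly independent, so a₁b₁ᵀ and a₂b₂ᵀ must span the same plane of matrices: they are the rank-1 matrices of the form x·S₀ + y·S₁.
det(x·S₀ + y·S₁) is −36·x² + 36·xy = (-36)·(x − y)(x), vanishing at (x:y) = (1:1) and (0:1).
M₁ = S₀ + S₁ = [[0, 0], [6, 4]] = 2·[0, 1][3, 2]ᵀ and M₂ = S₁ = [[-18, -18], [18, 18]] = (-18)·[1, -1][1, 1]ᵀ, so take a₁ = [0, 1], b₁ = [3, 2], a₂ = [1, -1], b₂ = [1, 1].
Each slice is an integer combination of E₁ = a₁b₁ᵀ and E₂ = a₂b₂ᵀ: S₀ = 2·E₁ + 18·E₂, S₁ = −18·E₂, S₂ = −3·E₁; reading off coefficients, c₁ = [2, 0, -3] and c₂ = [18, -18, 0].
Hence T = [0, 1] ⊗ [3, 2] ⊗ [2, 0, -3] + [1, -1] ⊗ [1, 1] ⊗ [18, -18, 0], so rank(T) ≤ 2.
These bounds meet, so rank(T) = 2.

2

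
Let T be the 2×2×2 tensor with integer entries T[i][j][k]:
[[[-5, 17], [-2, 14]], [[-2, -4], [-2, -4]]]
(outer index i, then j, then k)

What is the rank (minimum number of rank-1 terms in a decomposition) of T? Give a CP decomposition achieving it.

Lower bound: the mode-3 unfolding of T (rows indexed by k, columns by (i,j) = (0,0), (0,1), (1,0), (1,1)) is [[-5, -2, -2, -2], [17, 14, -4, -4]].
There the 2×2 minor on rows k ∈ {0, 1}, columns (i,j) ∈ {(0,0), (0,1)} is det [[-5, -2], [17, 14]] = -36 ≠ 0, so this unfolding has rank ≥ 2; CP rank is at least every unfolding rank, so rank(T) ≥ 2. (This is only a lower bound: in general the CP rank may exceed every unfolding rank, so we still need to exhibit 2 rank-1 terms summing to T.)
Upper bound — finding two terms. Write S_k = T[:,:,k] for the frontal slices: S₀ = [[-5, -2], [-2, -2]], S₁ = [[17, 14], [-4, -4]].
If T = a₁ ⊗ b₁ ⊗ c₁ + a₂ ⊗ b₂ ⊗ c₂ then each S_k = c₁[k]·a₁b₁ᵀ + c₂[k]·a₂b₂ᵀ. S₀ and S₁ are linearly independent, so a₁b₁ᵀ and a₂b₂ᵀ must span the same plane of matrices: they are the rank-1 matrices of the form x·S₀ + y·S₁.
det(x·S₀ + y·S₁) is 6·x² + 6·xy − 12·y² = 6·(x + 2·y)(x − y), vanishing at (x:y) = (2:-1) and (1:1).
M₁ = 2·S₀ − S₁ = [[-27, -18], [0, 0]] = (-9)·[1, 0][3, 2]ᵀ and M₂ = S₀ + S₁ = [[12, 12], [-6, -6]] = 6·[2, -1][1, 1]ᵀ, so take a₁ = [1, 0], b₁ = [3, 2], a₂ = [2, -1], b₂ = [1, 1].
Each slice is an integer combination of E₁ = a₁b₁ᵀ and E₂ = a₂b₂ᵀ: S₀ = −3·E₁ + 2·E₂, S₁ = 3·E₁ + 4·E₂; reading off coefficients, c₁ = [-3, 3] and c₂ = [2, 4].
Hence T = [1, 0] ⊗ [3, 2] ⊗ [-3, 3] + [2, -1] ⊗ [1, 1] ⊗ [2, 4], so rank(T) ≤ 2.
These bounds meet, so rank(T) = 2.
Check entry T[1,1,0] = -2: (0)·(2)·(-3) + (-1)·(1)·(2) = -2.

rank(T) = 2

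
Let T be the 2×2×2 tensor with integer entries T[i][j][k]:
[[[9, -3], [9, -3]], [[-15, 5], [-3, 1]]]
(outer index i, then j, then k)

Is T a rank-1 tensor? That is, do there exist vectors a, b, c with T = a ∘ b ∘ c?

The mode-1 unfolding of T (rows indexed by i, columns by (j,k) = (0,0), (0,1), (1,0), (1,1)) is [[9, -3, 9, -3], [-15, 5, -3, 1]].
There the 2×2 minor on rows i ∈ {0, 1}, columns (j,k) ∈ {(0,0), (1,0)} is det [[9, 9], [-15, -3]] = 108 ≠ 0, so this unfolding has rank ≥ 2; CP rank is at least every unfolding rank, so rank(T) ≥ 2.
In particular rank(T) ≥ 2 > 1, so T is not rank-1.

No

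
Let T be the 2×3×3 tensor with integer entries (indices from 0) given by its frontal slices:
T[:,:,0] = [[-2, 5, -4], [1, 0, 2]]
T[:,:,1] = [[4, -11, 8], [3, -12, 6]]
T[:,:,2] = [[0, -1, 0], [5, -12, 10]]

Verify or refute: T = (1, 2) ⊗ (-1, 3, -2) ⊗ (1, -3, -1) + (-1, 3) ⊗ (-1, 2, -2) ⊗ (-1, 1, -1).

Yes

Reconstruct entrywise from the claimed factors. For example, T[0,2,0] = -4 and Σₗ aₗ[0]bₗ[2]cₗ[0] = (1)·(-2)·(1) + (-1)·(-2)·(-1) = -4; checking all 18 entries, every one matches. The claim holds.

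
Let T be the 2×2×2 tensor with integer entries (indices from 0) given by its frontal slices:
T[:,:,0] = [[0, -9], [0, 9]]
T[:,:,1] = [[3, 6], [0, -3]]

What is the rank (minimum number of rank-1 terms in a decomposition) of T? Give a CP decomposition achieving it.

rank(T) = 2

Lower bound: the mode-3 unfolding of T (rows indexed by k, columns by (i,j) = (0,0), (0,1), (1,0), (1,1)) is [[0, -9, 0, 9], [3, 6, 0, -3]].
There the 2×2 minor on rows k ∈ {0, 1}, columns (i,j) ∈ {(0,0), (0,1)} is det [[0, -9], [3, 6]] = 27 ≠ 0, so this unfolding has rank ≥ 2; CP rank is at least every unfolding rank, so rank(T) ≥ 2. (This is only a lower bound: in general the CP rank may exceed every unfolding rank, so we still need to exhibit 2 rank-1 terms summing to T.)
Upper bound — finding two terms. Write S_k = T[:,:,k] for the frontal slices: S₀ = [[0, -9], [0, 9]], S₁ = [[3, 6], [0, -3]].
If T = a₁ ∘ b₁ ∘ c₁ + a₂ ∘ b₂ ∘ c₂ then each S_k = c₁[k]·a₁b₁ᵀ + c₂[k]·a₂b₂ᵀ. S₀ and S₁ are linearly independent, so a₁b₁ᵀ and a₂b₂ᵀ must span the same plane of matrices: they are the rank-1 matrices of the form x·S₀ + y·S₁.
det(x·S₀ + y·S₁) is 27·xy − 9·y² = 9·(3·x − y)(y), vanishing at (x:y) = (1:3) and (1:0).
M₁ = S₀ + 3·S₁ = [[9, 9], [0, 0]] = 9·[1, 0][1, 1]ᵀ and M₂ = S₀ = [[0, -9], [0, 9]] = (-9)·[1, -1][0, 1]ᵀ, so take a₁ = [1, 0], b₁ = [1, 1], a₂ = [1, -1], b₂ = [0, 1].
Each slice is an integer combination of E₁ = a₁b₁ᵀ and E₂ = a₂b₂ᵀ: S₀ = −9·E₂, S₁ = 3·E₁ + 3·E₂; reading off coefficients, c₁ = [0, 3] and c₂ = [-9, 3].
Hence T = [1, 0] ∘ [1, 1] ∘ [0, 3] + [1, -1] ∘ [0, 1] ∘ [-9, 3], so rank(T) ≤ 2.
These bounds meet, so rank(T) = 2.
Check entry T[1,0,1] = 0: (0)·(1)·(3) + (-1)·(0)·(3) = 0.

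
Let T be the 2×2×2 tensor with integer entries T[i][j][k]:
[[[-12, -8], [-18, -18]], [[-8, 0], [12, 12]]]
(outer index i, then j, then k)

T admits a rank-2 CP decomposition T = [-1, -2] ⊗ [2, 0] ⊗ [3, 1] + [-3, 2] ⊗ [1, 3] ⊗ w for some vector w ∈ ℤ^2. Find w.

w = [2, 2]

Subtract the known terms from T to get the rank-1 residual R = [-3, 2] ⊗ [1, 3] ⊗ w, so R[i,j,k] = a[i]·b[j]·w[k]. Pick indices with nonzero a[0]·b[0] = (-3)·(1) = -3. Only the fibre through (0,0,·) is needed: R[0,0,:] = T[0,0,:] − Σₗ aₗ[0]bₗ[0]cₗ = [-12, -8] − (-1)·(2)·[3, 1] = [-6, -6]. Then w[k] = R[0,0,k] / -3 for each k, giving w = [-6, -6] / -3 = [2, 2].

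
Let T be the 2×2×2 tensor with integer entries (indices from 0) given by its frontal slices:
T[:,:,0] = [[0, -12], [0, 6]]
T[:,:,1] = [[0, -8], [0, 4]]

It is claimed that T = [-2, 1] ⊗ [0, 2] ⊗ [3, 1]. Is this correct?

No

Reconstruct entry (0,1,1) from the claimed factors: Σₗ aₗ[0]bₗ[1]cₗ[1] = (-2)·(2)·(1) = -4, but T[0,1,1] = -8. The claim is false.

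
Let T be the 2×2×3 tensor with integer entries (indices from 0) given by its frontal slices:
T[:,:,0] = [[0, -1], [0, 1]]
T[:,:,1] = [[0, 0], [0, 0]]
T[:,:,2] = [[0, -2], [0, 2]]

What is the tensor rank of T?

Lower bound: T ≠ 0 (e.g. T[0,1,0] = -1), so rank(T) ≥ 1.
Upper bound: if T = a ⊗ b ⊗ c then every fibre of T is a multiple of the corresponding factor, so read the factors off the fibres through the nonzero entry T[0,1,0] = -1.
The mode-1 fibre T[:,1,0] = [-1, 1] gives a = (1, -1) (primitive direction); the mode-2 fibre T[0,:,0] = [0, -1] gives b = (0, 1); then c[k] = T[0,1,k] / (a[0]·b[1]) = [-1, 0, -2] / 1 = (-1, 0, -2).
Expanding (1, -1) ⊗ (0, 1) ⊗ (-1, 0, -2) reproduces all 12 entries of T, so T = (1, -1) ⊗ (0, 1) ⊗ (-1, 0, -2) and rank(T) ≤ 1.
These bounds meet, so rank(T) = 1.

1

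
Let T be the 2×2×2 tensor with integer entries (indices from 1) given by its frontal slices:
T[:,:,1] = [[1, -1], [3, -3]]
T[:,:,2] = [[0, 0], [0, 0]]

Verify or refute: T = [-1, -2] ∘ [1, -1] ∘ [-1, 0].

Reconstruct entry (2,1,1) from the claimed factors: Σₗ aₗ[2]bₗ[1]cₗ[1] = (-2)·(1)·(-1) = 2, but T[2,1,1] = 3. The claim is false.

No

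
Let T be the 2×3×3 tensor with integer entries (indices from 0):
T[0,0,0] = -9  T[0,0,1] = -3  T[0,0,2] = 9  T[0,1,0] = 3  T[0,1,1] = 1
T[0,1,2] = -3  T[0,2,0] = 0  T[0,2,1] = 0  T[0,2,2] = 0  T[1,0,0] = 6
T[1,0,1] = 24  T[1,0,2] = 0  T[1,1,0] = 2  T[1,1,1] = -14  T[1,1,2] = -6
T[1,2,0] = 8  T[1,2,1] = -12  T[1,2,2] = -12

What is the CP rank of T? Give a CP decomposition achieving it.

rank(T) = 2

Lower bound: the mode-2 unfolding of T (rows indexed by j, columns by (i,k) = (0,0), (0,1), (0,2), (1,0), (1,1), (1,2)) is [[-9, -3, 9, 6, 24, 0], [3, 1, -3, 2, -14, -6], [0, 0, 0, 8, -12, -12]].
There the 2×2 minor on rows j ∈ {0, 1}, columns (i,k) ∈ {(0,0), (1,0)} is det [[-9, 6], [3, 2]] = -36 ≠ 0, so this unfolding has rank ≥ 2; CP rank is at least every unfolding rank, so rank(T) ≥ 2. (Flattening ranks never certify an upper bound on CP rank; for that we must actually write T with 2 rank-1 terms.)
Upper bound — finding two terms. Write S_k = T[:,:,k] for the frontal slices: S₀ = [[-9, 3, 0], [6, 2, 8]], S₁ = [[-3, 1, 0], [24, -14, -12]], S₂ = [[9, -3, 0], [0, -6, -12]].
If T = a₁ ∘ b₁ ∘ c₁ + a₂ ∘ b₂ ∘ c₂ then each S_k = c₁[k]·a₁b₁ᵀ + c₂[k]·a₂b₂ᵀ. S₀ and S₁ are linearly independent, so a₁b₁ᵀ and a₂b₂ᵀ must span the same plane of matrices: they are the rank-1 matrices of the form x·S₀ + y·S₁.
The 2×2 minor of x·S₀ + y·S₁ on rows {0,1}, columns {0,1} is −36·x² + 42·xy + 18·y² = (-6)·(2·x − 3·y)(3·x + y), vanishing at (x:y) = (3:2) and (1:-3).
M₁ = 3·S₀ + 2·S₁ = [[-33, 11, 0], [66, -22, 0]] = (-11)·(1, -2)(3, -1, 0)ᵀ and M₂ = S₀ − 3·S₁ = [[0, 0, 0], [-66, 44, 44]] = (-22)·(0, 1)(3, -2, -2)ᵀ, so take a₁ = (1, -2), b₁ = (3, -1, 0), a₂ = (0, 1), b₂ = (3, -2, -2).
Each slice is an integer combination of E₁ = a₁b₁ᵀ and E₂ = a₂b₂ᵀ: S₀ = −3·E₁ − 4·E₂, S₁ = −E₁ + 6·E₂, S₂ = 3·E₁ + 6·E₂; reading off coefficients, c₁ = (-3, -1, 3) and c₂ = (-4, 6, 6).
Hence T = (1, -2) ∘ (3, -1, 0) ∘ (-3, -1, 3) + (0, 1) ∘ (3, -2, -2) ∘ (-4, 6, 6), so rank(T) ≤ 2.
These bounds meet, so rank(T) = 2.
Check entry T[0,2,0] = 0: (1)·(0)·(-3) + (0)·(-2)·(-4) = 0.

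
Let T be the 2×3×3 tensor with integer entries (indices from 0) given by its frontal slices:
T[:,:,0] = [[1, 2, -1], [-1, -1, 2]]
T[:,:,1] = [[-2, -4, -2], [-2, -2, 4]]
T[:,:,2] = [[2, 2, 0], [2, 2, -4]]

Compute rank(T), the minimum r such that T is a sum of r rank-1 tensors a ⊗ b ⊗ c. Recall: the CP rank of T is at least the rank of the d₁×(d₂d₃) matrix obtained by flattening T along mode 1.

Lower bound: the mode-2 unfolding of T (rows indexed by j, columns by (i,k) = (0,0), (0,1), (0,2), (1,0), (1,1), (1,2)) is [[1, -2, 2, -1, -2, 2], [2, -4, 2, -1, -2, 2], [-1, -2, 0, 2, 4, -4]].
There the 3×3 minor on rows j ∈ {0, 1, 2}, columns (i,k) ∈ {(0,0), (0,1), (0,2)} is det [[1, -2, 2], [2, -4, 2], [-1, -2, 0]] = -8 ≠ 0, so this unfolding has rank ≥ 3; CP rank is at least every unfolding rank, so rank(T) ≥ 3. (Unfolding ranks only ever bound the CP rank from below — rank(T) can be strictly larger than all of them — so the matching upper bound has to come from an explicit 3-term decomposition.)
Upper bound: T is a sum of 3 rank-1 terms, T = [1, -1] ⊗ [1, 1, -2] ⊗ [1, 2, -2] + [1, 0] ⊗ [0, 1, 1] ⊗ [1, -2, 0] + [1, 0] ⊗ [1, 1, -1] ⊗ [0, -4, 4] (one valid choice — decompositions are not unique — normalised so each a, b is primitive with positive first nonzero entry; check it by expanding all entries), so rank(T) ≤ 3.
These bounds meet, so rank(T) = 3.

3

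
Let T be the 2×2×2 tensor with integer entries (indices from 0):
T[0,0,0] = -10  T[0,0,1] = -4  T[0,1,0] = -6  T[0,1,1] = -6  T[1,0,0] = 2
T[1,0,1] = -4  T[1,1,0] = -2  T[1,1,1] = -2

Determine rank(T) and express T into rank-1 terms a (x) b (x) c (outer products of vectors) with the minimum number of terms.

Lower bound: the mode-1 unfolding of T (rows indexed by i, columns by (j,k) = (0,0), (0,1), (1,0), (1,1)) is [[-10, -4, -6, -6], [2, -4, -2, -2]].
There the 2×2 minor on rows i ∈ {0, 1}, columns (j,k) ∈ {(0,0), (0,1)} is det [[-10, -4], [2, -4]] = 48 ≠ 0, so this unfolding has rank ≥ 2; CP rank is at least every unfolding rank, so rank(T) ≥ 2. (This is only a lower bound: in general the CP rank may exceed every unfolding rank, so we still need to exhibit 2 rank-1 terms summing to T.)
Upper bound — finding two terms. Write S_k = T[:,:,k] for the frontal slices: S₀ = [[-10, -6], [2, -2]], S₁ = [[-4, -6], [-4, -2]].
If T = a₁ (x) b₁ (x) c₁ + a₂ (x) b₂ (x) c₂ then each S_k = c₁[k]·a₁b₁ᵀ + c₂[k]·a₂b₂ᵀ. S₀ and S₁ are linearly independent, so a₁b₁ᵀ and a₂b₂ᵀ must span the same plane of matrices: they are the rank-1 matrices of the form x·S₀ + y·S₁.
det(x·S₀ + y·S₁) is 32·x² + 16·xy − 16·y² = 16·(2·x − y)(x + y), vanishing at (x:y) = (1:2) and (1:-1).
M₁ = S₀ + 2·S₁ = [[-18, -18], [-6, -6]] = (-6)·[3, 1][1, 1]ᵀ and M₂ = S₀ − S₁ = [[-6, 0], [6, 0]] = (-6)·[1, -1][1, 0]ᵀ, so take a₁ = [3, 1], b₁ = [1, 1], a₂ = [1, -1], b₂ = [1, 0].
Each slice is an integer combination of E₁ = a₁b₁ᵀ and E₂ = a₂b₂ᵀ: S₀ = −2·E₁ − 4·E₂, S₁ = −2·E₁ + 2·E₂; reading off coefficients, c₁ = [-2, -2] and c₂ = [-4, 2].
Hence T = [3, 1] (x) [1, 1] (x) [-2, -2] + [1, -1] (x) [1, 0] (x) [-4, 2], so rank(T) ≤ 2.
These bounds meet, so rank(T) = 2.
Check entry T[0,1,0] = -6: (3)·(1)·(-2) + (1)·(0)·(-4) = -6.

rank(T) = 2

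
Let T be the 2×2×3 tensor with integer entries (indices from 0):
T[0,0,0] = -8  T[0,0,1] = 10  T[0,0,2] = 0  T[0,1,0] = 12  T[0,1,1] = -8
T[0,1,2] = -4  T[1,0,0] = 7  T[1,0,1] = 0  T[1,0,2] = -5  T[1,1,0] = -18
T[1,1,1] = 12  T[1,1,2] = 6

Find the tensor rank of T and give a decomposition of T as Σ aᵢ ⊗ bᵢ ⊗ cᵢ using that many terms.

rank(T) = 2

Lower bound: the mode-3 unfolding of T (rows indexed by k, columns by (i,j) = (0,0), (0,1), (1,0), (1,1)) is [[-8, 12, 7, -18], [10, -8, 0, 12], [0, -4, -5, 6]].
There the 2×2 minor on rows k ∈ {0, 1}, columns (i,j) ∈ {(0,0), (0,1)} is det [[-8, 12], [10, -8]] = -56 ≠ 0, so this unfolding has rank ≥ 2; CP rank is at least every unfolding rank, so rank(T) ≥ 2. (Flattening ranks never certify an upper bound on CP rank; for that we must actually write T with 2 rank-1 terms.)
Upper bound — finding two terms. Write S_k = T[:,:,k] for the frontal slices: S₀ = [[-8, 12], [7, -18]], S₁ = [[10, -8], [0, 12]], S₂ = [[0, -4], [-5, 6]].
If T = a₁ ⊗ b₁ ⊗ c₁ + a₂ ⊗ b₂ ⊗ c₂ then each S_k = c₁[k]·a₁b₁ᵀ + c₂[k]·a₂b₂ᵀ. S₀ and S₁ are linearly independent, so a₁b₁ᵀ and a₂b₂ᵀ must span the same plane of matrices: they are the rank-1 matrices of the form x·S₀ + y·S₁.
det(x·S₀ + y·S₁) is 60·x² − 220·xy + 120·y² = 20·(x − 3·y)(3·x − 2·y), vanishing at (x:y) = (3:1) and (2:3).
M₁ = 3·S₀ + S₁ = [[-14, 28], [21, -42]] = (-7)·[2, -3][1, -2]ᵀ and M₂ = 2·S₀ + 3·S₁ = [[14, 0], [14, 0]] = 14·[1, 1][1, 0]ᵀ, so take a₁ = [2, -3], b₁ = [1, -2], a₂ = [1, 1], b₂ = [1, 0].
Each slice is an integer combination of E₁ = a₁b₁ᵀ and E₂ = a₂b₂ᵀ: S₀ = −3·E₁ − 2·E₂, S₁ = 2·E₁ + 6·E₂, S₂ = E₁ − 2·E₂; reading off coefficients, c₁ = [-3, 2, 1] and c₂ = [-2, 6, -2].
Hence T = [2, -3] ⊗ [1, -2] ⊗ [-3, 2, 1] + [1, 1] ⊗ [1, 0] ⊗ [-2, 6, -2], so rank(T) ≤ 2.
These bounds meet, so rank(T) = 2.
Check entry T[0,1,1] = -8: (2)·(-2)·(2) + (1)·(0)·(6) = -8.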